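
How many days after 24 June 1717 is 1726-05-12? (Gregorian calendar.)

Jun 24, 1717 → Jun 24, 1718: 365 days.
Jun 24, 1718 → Jun 24, 1719: 365 days.
Jun 24, 1719 → Jun 24, 1720: 366 days (Feb 29, 1720 is in that span).
Jun 24, 1720 → Jun 24, 1721: 365 days.
Jun 24, 1721 → Jun 24, 1722: 365 days.
Jun 24, 1722 → Jun 24, 1723: 365 days.
Jun 24, 1723 → Jun 24, 1724: 366 days (Feb 29, 1724 is in that span).
Jun 24, 1724 → Jun 24, 1725: 365 days.
Jun 24, 1725 → Jul 24, 1725: 30 days (June has 30).
Jul 24, 1725 → Aug 24, 1725: 31 days (July has 31).
Aug 24, 1725 → Sep 24, 1725: 31 days (August has 31).
Sep 24, 1725 → Oct 24, 1725: 30 days (September has 30).
Oct 24, 1725 → Nov 24, 1725: 31 days (October has 31).
Nov 24, 1725 → Dec 24, 1725: 30 days (November has 30).
Dec 24, 1725 → Jan 24, 1726: 31 days (December has 31).
Jan 24, 1726 → Feb 24, 1726: 31 days (January has 31).
Feb 24, 1726 → Mar 24, 1726: 28 days (February has 28).
Mar 24, 1726 → Apr 24, 1726: 31 days (March has 31).
Apr 24, 1726 → May 12, 1726: 18 days.
Total: 3244 days.

3244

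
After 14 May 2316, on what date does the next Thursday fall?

May 18, 2316

May 14, 2316 is a Sunday.
From Sunday to the next Thursday is 4 days.
May 14, 2316 + 4 = May 18, 2316.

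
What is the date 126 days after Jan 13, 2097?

May 19, 2097

Jan has 31 days: +19 → Feb 1, 2097 (107 left).
Feb has 28 days: +28 → Mar 1, 2097 (79 left).
Mar has 31 days: +31 → Apr 1, 2097 (48 left).
Apr has 30 days: +30 → May 1, 2097 (18 left).
+18 → May 19, 2097.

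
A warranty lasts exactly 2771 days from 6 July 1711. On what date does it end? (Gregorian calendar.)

February 5, 1719

+366 (one year; includes Feb 29, 1712) → Jul 6, 1712 (2405 left).
+365 (one year) → Jul 6, 1713 (2040 left).
+365 (one year) → Jul 6, 1714 (1675 left).
+365 (one year) → Jul 6, 1715 (1310 left).
+366 (one year; includes Feb 29, 1716) → Jul 6, 1716 (944 left).
+365 (one year) → Jul 6, 1717 (579 left).
+365 (one year) → Jul 6, 1718 (214 left).
Jul has 31 days: +26 → Aug 1, 1718 (188 left).
Aug has 31 days: +31 → Sep 1, 1718 (157 left).
Sep has 30 days: +30 → Oct 1, 1718 (127 left).
Oct has 31 days: +31 → Nov 1, 1718 (96 left).
Nov has 30 days: +30 → Dec 1, 1718 (66 left).
Dec has 31 days: +31 → Jan 1, 1719 (35 left).
Jan has 31 days: +31 → Feb 1, 1719 (4 left).
+4 → Feb 5, 1719.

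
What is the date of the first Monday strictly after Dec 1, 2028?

December 4, 2028

Dec 1, 2028 is a Friday.
From Friday to the next Monday is 3 days.
Dec 1, 2028 + 3 = Dec 4, 2028.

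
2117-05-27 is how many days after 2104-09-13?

Sep 13, 2104 → Sep 13, 2105: 365 days.
Sep 13, 2105 → Sep 13, 2106: 365 days.
Sep 13, 2106 → Sep 13, 2107: 365 days.
Sep 13, 2107 → Sep 13, 2108: 366 days (Feb 29, 2108 is in that span).
Sep 13, 2108 → Sep 13, 2109: 365 days.
Sep 13, 2109 → Sep 13, 2110: 365 days.
Sep 13, 2110 → Sep 13, 2111: 365 days.
Sep 13, 2111 → Sep 13, 2112: 366 days (Feb 29, 2112 is in that span).
Sep 13, 2112 → Sep 13, 2113: 365 days.
Sep 13, 2113 → Sep 13, 2114: 365 days.
Sep 13, 2114 → Sep 13, 2115: 365 days.
Sep 13, 2115 → Sep 13, 2116: 366 days (Feb 29, 2116 is in that span).
Sep 13, 2116 → Oct 13, 2116: 30 days (September has 30).
Oct 13, 2116 → Nov 13, 2116: 31 days (October has 31).
Nov 13, 2116 → Dec 13, 2116: 30 days (November has 30).
Dec 13, 2116 → Jan 13, 2117: 31 days (December has 31).
Jan 13, 2117 → Feb 13, 2117: 31 days (January has 31).
Feb 13, 2117 → Mar 13, 2117: 28 days (February has 28).
Mar 13, 2117 → Apr 13, 2117: 31 days (March has 31).
Apr 13, 2117 → May 13, 2117: 30 days (April has 30).
May 13, 2117 → May 27, 2117: 14 days.
Total: 4639 days.

4639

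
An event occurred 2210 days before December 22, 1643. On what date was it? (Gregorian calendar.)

December 3, 1637

−365 (one year) → Dec 22, 1642 (1845 left).
−365 (one year) → Dec 22, 1641 (1480 left).
−365 (one year) → Dec 22, 1640 (1115 left).
−366 (one year; includes Feb 29, 1640) → Dec 22, 1639 (749 left).
−365 (one year) → Dec 22, 1638 (384 left).
−22 → Nov 30, 1638 (end of Nov, 30 days; 362 left).
−30 → Oct 31, 1638 (end of Oct, 31 days; 332 left).
−31 → Sep 30, 1638 (end of Sep, 30 days; 301 left).
−30 → Aug 31, 1638 (end of Aug, 31 days; 271 left).
−31 → Jul 31, 1638 (end of Jul, 31 days; 240 left).
−31 → Jun 30, 1638 (end of Jun, 30 days; 209 left).
−30 → May 31, 1638 (end of May, 31 days; 179 left).
−31 → Apr 30, 1638 (end of Apr, 30 days; 148 left).
−30 → Mar 31, 1638 (end of Mar, 31 days; 118 left).
−31 → Feb 28, 1638 (end of Feb, 28 days; 87 left).
−28 → Jan 31, 1638 (end of Jan, 31 days; 59 left).
−31 → Dec 31, 1637 (end of Dec, 31 days; 28 left).
−28 → Dec 3, 1637.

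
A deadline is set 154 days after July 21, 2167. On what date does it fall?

December 22, 2167

Jul has 31 days: +11 → Aug 1, 2167 (143 left).
Aug has 31 days: +31 → Sep 1, 2167 (112 left).
Sep has 30 days: +30 → Oct 1, 2167 (82 left).
Oct has 31 days: +31 → Nov 1, 2167 (51 left).
Nov has 30 days: +30 → Dec 1, 2167 (21 left).
+21 → Dec 22, 2167.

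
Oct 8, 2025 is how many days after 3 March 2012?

4967

Mar 3, 2012 → Mar 3, 2013: 365 days.
Mar 3, 2013 → Mar 3, 2014: 365 days.
Mar 3, 2014 → Mar 3, 2015: 365 days.
Mar 3, 2015 → Mar 3, 2016: 366 days (Feb 29, 2016 is in that span).
Mar 3, 2016 → Mar 3, 2017: 365 days.
Mar 3, 2017 → Mar 3, 2018: 365 days.
Mar 3, 2018 → Mar 3, 2019: 365 days.
Mar 3, 2019 → Mar 3, 2020: 366 days (Feb 29, 2020 is in that span).
Mar 3, 2020 → Mar 3, 2021: 365 days.
Mar 3, 2021 → Mar 3, 2022: 365 days.
Mar 3, 2022 → Mar 3, 2023: 365 days.
Mar 3, 2023 → Mar 3, 2024: 366 days (Feb 29, 2024 is in that span).
Mar 3, 2024 → Mar 3, 2025: 365 days.
Mar 3, 2025 → Apr 3, 2025: 31 days (March has 31).
Apr 3, 2025 → May 3, 2025: 30 days (April has 30).
May 3, 2025 → Jun 3, 2025: 31 days (May has 31).
Jun 3, 2025 → Jul 3, 2025: 30 days (June has 30).
Jul 3, 2025 → Aug 3, 2025: 31 days (July has 31).
Aug 3, 2025 → Sep 3, 2025: 31 days (August has 31).
Sep 3, 2025 → Oct 3, 2025: 30 days (September has 30).
Oct 3, 2025 → Oct 8, 2025: 5 days.
Total: 4967 days.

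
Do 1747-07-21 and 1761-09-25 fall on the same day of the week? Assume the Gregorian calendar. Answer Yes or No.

From Jul 21, 1747 to Sep 25, 1761 is 5180 days.
5180 mod 7 = 0, so they are the same weekday.
(Jul 21, 1747 is a Friday; Sep 25, 1761 is a Friday.)

Yes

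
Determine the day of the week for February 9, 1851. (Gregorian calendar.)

Doomsday rule: the anchor day for the 1800s is Friday. For year 51: 51÷12 = 4 r 3, and 3÷4 = 0, so 4+3+0 = 7.
Friday + 7 ≡ Friday — that's 1851's doomsday.
In February the doomsday date is Feb 28 (1851 is not a leap year).
Feb 9 is 19 days before Feb 28; 19 mod 7 = 5, so Friday − 5 = Sunday.

Sunday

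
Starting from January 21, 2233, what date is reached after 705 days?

+365 (one year) → Jan 21, 2234 (340 left).
Jan has 31 days: +11 → Feb 1, 2234 (329 left).
Feb has 28 days: +28 → Mar 1, 2234 (301 left).
Mar has 31 days: +31 → Apr 1, 2234 (270 left).
Apr has 30 days: +30 → May 1, 2234 (240 left).
May has 31 days: +31 → Jun 1, 2234 (209 left).
Jun has 30 days: +30 → Jul 1, 2234 (179 left).
Jul has 31 days: +31 → Aug 1, 2234 (148 left).
Aug has 31 days: +31 → Sep 1, 2234 (117 left).
Sep has 30 days: +30 → Oct 1, 2234 (87 left).
Oct has 31 days: +31 → Nov 1, 2234 (56 left).
Nov has 30 days: +30 → Dec 1, 2234 (26 left).
+26 → Dec 27, 2234.

December 27, 2234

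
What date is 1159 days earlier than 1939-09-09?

July 7, 1936

−365 (one year) → Sep 9, 1938 (794 left).
−365 (one year) → Sep 9, 1937 (429 left).
−365 (one year) → Sep 9, 1936 (64 left).
−9 → Aug 31, 1936 (end of Aug, 31 days; 55 left).
−31 → Jul 31, 1936 (end of Jul, 31 days; 24 left).
−24 → Jul 7, 1936.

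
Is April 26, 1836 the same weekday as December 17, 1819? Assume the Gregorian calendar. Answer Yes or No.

No

From Dec 17, 1819 to Apr 26, 1836 is 5975 days.
5975 mod 7 = 4, so they are different weekdays.
(Dec 17, 1819 is a Friday; Apr 26, 1836 is a Tuesday.)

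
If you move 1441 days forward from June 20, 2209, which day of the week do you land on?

Monday

Jun 20, 2209 is a Tuesday.
1441 mod 7 = 6, so 1441 days after a Tuesday is Tuesday + 6 = Monday.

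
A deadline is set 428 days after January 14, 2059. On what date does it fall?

+365 (one year) → Jan 14, 2060 (63 left).
Jan has 31 days: +18 → Feb 1, 2060 (45 left).
Feb has 29 days: +29 → Mar 1, 2060 (16 left).
+16 → Mar 17, 2060.

March 17, 2060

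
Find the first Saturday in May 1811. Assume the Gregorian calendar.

May 4, 1811

May 1, 1811 is a Wednesday.
The first Saturday is therefore May 4 (3 days later).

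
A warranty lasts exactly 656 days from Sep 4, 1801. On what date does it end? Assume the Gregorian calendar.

June 22, 1803

+365 (one year) → Sep 4, 1802 (291 left).
Sep has 30 days: +27 → Oct 1, 1802 (264 left).
Oct has 31 days: +31 → Nov 1, 1802 (233 left).
Nov has 30 days: +30 → Dec 1, 1802 (203 left).
Dec has 31 days: +31 → Jan 1, 1803 (172 left).
Jan has 31 days: +31 → Feb 1, 1803 (141 left).
Feb has 28 days: +28 → Mar 1, 1803 (113 left).
Mar has 31 days: +31 → Apr 1, 1803 (82 left).
Apr has 30 days: +30 → May 1, 1803 (52 left).
May has 31 days: +31 → Jun 1, 1803 (21 left).
+21 → Jun 22, 1803.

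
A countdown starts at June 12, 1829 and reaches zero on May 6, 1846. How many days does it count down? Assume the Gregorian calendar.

6172

Jun 12, 1829 → Jun 12, 1830: 365 days.
Jun 12, 1830 → Jun 12, 1831: 365 days.
Jun 12, 1831 → Jun 12, 1832: 366 days (Feb 29, 1832 is in that span).
Jun 12, 1832 → Jun 12, 1833: 365 days.
Jun 12, 1833 → Jun 12, 1834: 365 days.
Jun 12, 1834 → Jun 12, 1835: 365 days.
Jun 12, 1835 → Jun 12, 1836: 366 days (Feb 29, 1836 is in that span).
Jun 12, 1836 → Jun 12, 1837: 365 days.
Jun 12, 1837 → Jun 12, 1838: 365 days.
Jun 12, 1838 → Jun 12, 1839: 365 days.
Jun 12, 1839 → Jun 12, 1840: 366 days (Feb 29, 1840 is in that span).
Jun 12, 1840 → Jun 12, 1841: 365 days.
Jun 12, 1841 → Jun 12, 1842: 365 days.
Jun 12, 1842 → Jun 12, 1843: 365 days.
Jun 12, 1843 → Jun 12, 1844: 366 days (Feb 29, 1844 is in that span).
Jun 12, 1844 → Jun 12, 1845: 365 days.
Jun 12, 1845 → Jul 12, 1845: 30 days (June has 30).
Jul 12, 1845 → Aug 12, 1845: 31 days (July has 31).
Aug 12, 1845 → Sep 12, 1845: 31 days (August has 31).
Sep 12, 1845 → Oct 12, 1845: 30 days (September has 30).
Oct 12, 1845 → Nov 12, 1845: 31 days (October has 31).
Nov 12, 1845 → Dec 12, 1845: 30 days (November has 30).
Dec 12, 1845 → Jan 12, 1846: 31 days (December has 31).
Jan 12, 1846 → Feb 12, 1846: 31 days (January has 31).
Feb 12, 1846 → Mar 12, 1846: 28 days (February has 28).
Mar 12, 1846 → Apr 12, 1846: 31 days (March has 31).
Apr 12, 1846 → May 6, 1846: 24 days.
Total: 6172 days.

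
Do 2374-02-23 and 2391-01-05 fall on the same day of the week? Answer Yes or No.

Yes

From Feb 23, 2374 to Jan 5, 2391 is 6160 days.
6160 mod 7 = 0, so they are the same weekday.
(Feb 23, 2374 is a Saturday; Jan 5, 2391 is a Saturday.)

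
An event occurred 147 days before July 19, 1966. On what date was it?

February 22, 1966

−19 → Jun 30, 1966 (end of Jun, 30 days; 128 left).
−30 → May 31, 1966 (end of May, 31 days; 98 left).
−31 → Apr 30, 1966 (end of Apr, 30 days; 67 left).
−30 → Mar 31, 1966 (end of Mar, 31 days; 37 left).
−31 → Feb 28, 1966 (end of Feb, 28 days; 6 left).
−6 → Feb 22, 1966.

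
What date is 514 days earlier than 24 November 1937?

June 28, 1936

−365 (one year) → Nov 24, 1936 (149 left).
−24 → Oct 31, 1936 (end of Oct, 31 days; 125 left).
−31 → Sep 30, 1936 (end of Sep, 30 days; 94 left).
−30 → Aug 31, 1936 (end of Aug, 31 days; 64 left).
−31 → Jul 31, 1936 (end of Jul, 31 days; 33 left).
−31 → Jun 30, 1936 (end of Jun, 30 days; 2 left).
−2 → Jun 28, 1936.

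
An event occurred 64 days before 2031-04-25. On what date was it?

February 20, 2031

−25 → Mar 31, 2031 (end of Mar, 31 days; 39 left).
−31 → Feb 28, 2031 (end of Feb, 28 days; 8 left).
−8 → Feb 20, 2031.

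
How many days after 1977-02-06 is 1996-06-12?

7066

Feb 6, 1977 → Feb 6, 1978: 365 days.
Feb 6, 1978 → Feb 6, 1979: 365 days.
Feb 6, 1979 → Feb 6, 1980: 365 days.
Feb 6, 1980 → Feb 6, 1981: 366 days (Feb 29, 1980 is in that span).
Feb 6, 1981 → Feb 6, 1982: 365 days.
Feb 6, 1982 → Feb 6, 1983: 365 days.
Feb 6, 1983 → Feb 6, 1984: 365 days.
Feb 6, 1984 → Feb 6, 1985: 366 days (Feb 29, 1984 is in that span).
Feb 6, 1985 → Feb 6, 1986: 365 days.
Feb 6, 1986 → Feb 6, 1987: 365 days.
Feb 6, 1987 → Feb 6, 1988: 365 days.
Feb 6, 1988 → Feb 6, 1989: 366 days (Feb 29, 1988 is in that span).
Feb 6, 1989 → Feb 6, 1990: 365 days.
Feb 6, 1990 → Feb 6, 1991: 365 days.
Feb 6, 1991 → Feb 6, 1992: 365 days.
Feb 6, 1992 → Feb 6, 1993: 366 days (Feb 29, 1992 is in that span).
Feb 6, 1993 → Feb 6, 1994: 365 days.
Feb 6, 1994 → Feb 6, 1995: 365 days.
Feb 6, 1995 → Feb 6, 1996: 365 days.
Feb 6, 1996 → Mar 6, 1996: 29 days (February has 29).
Mar 6, 1996 → Apr 6, 1996: 31 days (March has 31).
Apr 6, 1996 → May 6, 1996: 30 days (April has 30).
May 6, 1996 → Jun 6, 1996: 31 days (May has 31).
Jun 6, 1996 → Jun 12, 1996: 6 days.
Total: 7066 days.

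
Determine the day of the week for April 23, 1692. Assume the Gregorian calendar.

Doomsday rule: the anchor day for the 1600s is Tuesday. For year 92: 92÷12 = 7 r 8, and 8÷4 = 2, so 7+8+2 = 17.
Tuesday + 17 ≡ Friday — that's 1692's doomsday.
In April the doomsday date is Apr 4.
Apr 23 is 19 days after Apr 4; 19 mod 7 = 5, so Friday + 5 = Wednesday.

Wednesday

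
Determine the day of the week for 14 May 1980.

Doomsday rule: the anchor day for the 1900s is Wednesday. For year 80: 80÷12 = 6 r 8, and 8÷4 = 2, so 6+8+2 = 16.
Wednesday + 16 ≡ Friday — that's 1980's doomsday.
In May the doomsday date is May 9.
May 14 is 5 days after May 9; 5 mod 7 = 5, so Friday + 5 = Wednesday.

Wednesday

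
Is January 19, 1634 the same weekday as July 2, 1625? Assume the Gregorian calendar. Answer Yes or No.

No

From Jul 2, 1625 to Jan 19, 1634 is 3123 days.
3123 mod 7 = 1, so they are different weekdays.
(Jul 2, 1625 is a Wednesday; Jan 19, 1634 is a Thursday.)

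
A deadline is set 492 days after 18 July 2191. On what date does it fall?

+366 (one year; includes Feb 29, 2192) → Jul 18, 2192 (126 left).
Jul has 31 days: +14 → Aug 1, 2192 (112 left).
Aug has 31 days: +31 → Sep 1, 2192 (81 left).
Sep has 30 days: +30 → Oct 1, 2192 (51 left).
Oct has 31 days: +31 → Nov 1, 2192 (20 left).
+20 → Nov 21, 2192.

November 21, 2192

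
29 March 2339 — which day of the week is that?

Wednesday

Doomsday rule: the anchor day for the 2300s is Wednesday. For year 39: 39÷12 = 3 r 3, and 3÷4 = 0, so 3+3+0 = 6.
Wednesday + 6 ≡ Tuesday — that's 2339's doomsday.
In March the doomsday date is Mar 14.
Mar 29 is 15 days after Mar 14; 15 mod 7 = 1, so Tuesday + 1 = Wednesday.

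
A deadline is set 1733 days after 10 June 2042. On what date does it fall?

March 9, 2047

+365 (one year) → Jun 10, 2043 (1368 left).
+366 (one year; includes Feb 29, 2044) → Jun 10, 2044 (1002 left).
+365 (one year) → Jun 10, 2045 (637 left).
+365 (one year) → Jun 10, 2046 (272 left).
Jun has 30 days: +21 → Jul 1, 2046 (251 left).
Jul has 31 days: +31 → Aug 1, 2046 (220 left).
Aug has 31 days: +31 → Sep 1, 2046 (189 left).
Sep has 30 days: +30 → Oct 1, 2046 (159 left).
Oct has 31 days: +31 → Nov 1, 2046 (128 left).
Nov has 30 days: +30 → Dec 1, 2046 (98 left).
Dec has 31 days: +31 → Jan 1, 2047 (67 left).
Jan has 31 days: +31 → Feb 1, 2047 (36 left).
Feb has 28 days: +28 → Mar 1, 2047 (8 left).
+8 → Mar 9, 2047.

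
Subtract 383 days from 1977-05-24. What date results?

May 6, 1976

−24 → Apr 30, 1977 (end of Apr, 30 days; 359 left).
−30 → Mar 31, 1977 (end of Mar, 31 days; 329 left).
−31 → Feb 28, 1977 (end of Feb, 28 days; 298 left).
−28 → Jan 31, 1977 (end of Jan, 31 days; 270 left).
−31 → Dec 31, 1976 (end of Dec, 31 days; 239 left).
−31 → Nov 30, 1976 (end of Nov, 30 days; 208 left).
−30 → Oct 31, 1976 (end of Oct, 31 days; 178 left).
−31 → Sep 30, 1976 (end of Sep, 30 days; 147 left).
−30 → Aug 31, 1976 (end of Aug, 31 days; 117 left).
−31 → Jul 31, 1976 (end of Jul, 31 days; 86 left).
−31 → Jun 30, 1976 (end of Jun, 30 days; 55 left).
−30 → May 31, 1976 (end of May, 31 days; 25 left).
−25 → May 6, 1976.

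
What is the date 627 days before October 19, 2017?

−365 (one year) → Oct 19, 2016 (262 left).
−19 → Sep 30, 2016 (end of Sep, 30 days; 243 left).
−30 → Aug 31, 2016 (end of Aug, 31 days; 213 left).
−31 → Jul 31, 2016 (end of Jul, 31 days; 182 left).
−31 → Jun 30, 2016 (end of Jun, 30 days; 151 left).
−30 → May 31, 2016 (end of May, 31 days; 121 left).
−31 → Apr 30, 2016 (end of Apr, 30 days; 90 left).
−30 → Mar 31, 2016 (end of Mar, 31 days; 60 left).
−31 → Feb 29, 2016 (end of Feb, 29 days; 29 left).
−29 → Jan 31, 2016 (end of Jan, 31 days; 0 left).

January 31, 2016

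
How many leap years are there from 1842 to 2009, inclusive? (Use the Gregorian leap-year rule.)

41

Multiples of 4 in [1842,2009]: 42.
Of those, multiples of 100: 2 (not leap unless ÷400).
Multiples of 400: 1.
Leap years = 42 − 2 + 1 = 41.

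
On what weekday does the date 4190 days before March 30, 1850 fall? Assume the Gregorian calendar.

Tuesday

Mar 30, 1850 is a Saturday.
4190 mod 7 = 4, so 4190 days before a Saturday is Saturday − 4 = Tuesday.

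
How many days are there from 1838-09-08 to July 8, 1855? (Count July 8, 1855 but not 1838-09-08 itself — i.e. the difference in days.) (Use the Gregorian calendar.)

Sep 8, 1838 → Sep 8, 1839: 365 days.
Sep 8, 1839 → Sep 8, 1840: 366 days (Feb 29, 1840 is in that span).
Sep 8, 1840 → Sep 8, 1841: 365 days.
Sep 8, 1841 → Sep 8, 1842: 365 days.
Sep 8, 1842 → Sep 8, 1843: 365 days.
Sep 8, 1843 → Sep 8, 1844: 366 days (Feb 29, 1844 is in that span).
Sep 8, 1844 → Sep 8, 1845: 365 days.
Sep 8, 1845 → Sep 8, 1846: 365 days.
Sep 8, 1846 → Sep 8, 1847: 365 days.
Sep 8, 1847 → Sep 8, 1848: 366 days (Feb 29, 1848 is in that span).
Sep 8, 1848 → Sep 8, 1849: 365 days.
Sep 8, 1849 → Sep 8, 1850: 365 days.
Sep 8, 1850 → Sep 8, 1851: 365 days.
Sep 8, 1851 → Sep 8, 1852: 366 days (Feb 29, 1852 is in that span).
Sep 8, 1852 → Sep 8, 1853: 365 days.
Sep 8, 1853 → Sep 8, 1854: 365 days.
Sep 8, 1854 → Oct 8, 1854: 30 days (September has 30).
Oct 8, 1854 → Nov 8, 1854: 31 days (October has 31).
Nov 8, 1854 → Dec 8, 1854: 30 days (November has 30).
Dec 8, 1854 → Jan 8, 1855: 31 days (December has 31).
Jan 8, 1855 → Feb 8, 1855: 31 days (January has 31).
Feb 8, 1855 → Mar 8, 1855: 28 days (February has 28).
Mar 8, 1855 → Apr 8, 1855: 31 days (March has 31).
Apr 8, 1855 → May 8, 1855: 30 days (April has 30).
May 8, 1855 → Jun 8, 1855: 31 days (May has 31).
Jun 8, 1855 → Jul 8, 1855: 30 days.
Total: 6147 days.

6147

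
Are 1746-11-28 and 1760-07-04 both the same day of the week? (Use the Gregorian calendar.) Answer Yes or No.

From Nov 28, 1746 to Jul 4, 1760 is 4967 days.
4967 mod 7 = 4, so they are different weekdays.
(Nov 28, 1746 is a Monday; Jul 4, 1760 is a Friday.)

No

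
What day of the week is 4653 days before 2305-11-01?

First find the weekday of Nov 1, 2305. Doomsday rule: the anchor day for the 2300s is Wednesday. For year 05: 5÷12 = 0 r 5, and 5÷4 = 1, so 0+5+1 = 6.
Wednesday + 6 ≡ Tuesday — that's 2305's doomsday.
In November the doomsday date is Nov 7.
Nov 1 is 6 days before Nov 7; 6 mod 7 = 6, so Tuesday − 6 = Wednesday.
4653 mod 7 = 5, so 4653 days before a Wednesday is Wednesday − 5 = Friday.

Friday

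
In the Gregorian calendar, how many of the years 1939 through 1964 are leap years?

Multiples of 4 in [1939,1964]: 7.
Of those, multiples of 100: 0 (not leap unless ÷400).
Multiples of 400: 0.
Leap years = 7 − 0 + 0 = 7.

7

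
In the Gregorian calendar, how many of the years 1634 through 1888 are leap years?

62

Multiples of 4 in [1634,1888]: 64.
Of those, multiples of 100: 2 (not leap unless ÷400).
Multiples of 400: 0.
Leap years = 64 − 2 + 0 = 62.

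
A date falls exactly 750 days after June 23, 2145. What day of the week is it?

Thursday

First find the weekday of Jun 23, 2145. Doomsday rule: the anchor day for the 2100s is Sunday. For year 45: 45÷12 = 3 r 9, and 9÷4 = 2, so 3+9+2 = 14.
Sunday + 14 ≡ Sunday — that's 2145's doomsday.
In June the doomsday date is Jun 6.
Jun 23 is 17 days after Jun 6; 17 mod 7 = 3, so Sunday + 3 = Wednesday.
750 mod 7 = 1, so 750 days after a Wednesday is Wednesday + 1 = Thursday.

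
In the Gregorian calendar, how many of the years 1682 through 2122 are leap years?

106

Multiples of 4 in [1682,2122]: 110.
Of those, multiples of 100: 5 (not leap unless ÷400).
Multiples of 400: 1.
Leap years = 110 − 5 + 1 = 106.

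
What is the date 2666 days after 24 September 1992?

January 12, 2000

+365 (one year) → Sep 24, 1993 (2301 left).
+365 (one year) → Sep 24, 1994 (1936 left).
+365 (one year) → Sep 24, 1995 (1571 left).
+366 (one year; includes Feb 29, 1996) → Sep 24, 1996 (1205 left).
+365 (one year) → Sep 24, 1997 (840 left).
+365 (one year) → Sep 24, 1998 (475 left).
+365 (one year) → Sep 24, 1999 (110 left).
Sep has 30 days: +7 → Oct 1, 1999 (103 left).
Oct has 31 days: +31 → Nov 1, 1999 (72 left).
Nov has 30 days: +30 → Dec 1, 1999 (42 left).
Dec has 31 days: +31 → Jan 1, 2000 (11 left).
+11 → Jan 12, 2000.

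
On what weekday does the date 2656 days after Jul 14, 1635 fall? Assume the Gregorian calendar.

First find the weekday of Jul 14, 1635. Doomsday rule: the anchor day for the 1600s is Tuesday. For year 35: 35÷12 = 2 r 11, and 11÷4 = 2, so 2+11+2 = 15.
Tuesday + 15 ≡ Wednesday — that's 1635's doomsday.
In July the doomsday date is Jul 11.
Jul 14 is 3 days after Jul 11; 3 mod 7 = 3, so Wednesday + 3 = Saturday.
2656 mod 7 = 3, so 2656 days after a Saturday is Saturday + 3 = Tuesday.

Tuesday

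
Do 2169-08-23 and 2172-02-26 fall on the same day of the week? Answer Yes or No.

Yes

From Aug 23, 2169 to Feb 26, 2172 is 917 days.
917 mod 7 = 0, so they are the same weekday.
(Aug 23, 2169 is a Wednesday; Feb 26, 2172 is a Wednesday.)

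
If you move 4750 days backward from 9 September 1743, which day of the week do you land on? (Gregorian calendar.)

Thursday

First find the weekday of Sep 9, 1743. Doomsday rule: the anchor day for the 1700s is Sunday. For year 43: 43÷12 = 3 r 7, and 7÷4 = 1, so 3+7+1 = 11.
Sunday + 11 ≡ Thursday — that's 1743's doomsday.
In September the doomsday date is Sep 5.
Sep 9 is 4 days after Sep 5; 4 mod 7 = 4, so Thursday + 4 = Monday.
4750 mod 7 = 4, so 4750 days before a Monday is Monday − 4 = Thursday.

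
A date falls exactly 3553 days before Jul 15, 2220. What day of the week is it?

Jul 15, 2220 is a Saturday.
3553 mod 7 = 4, so 3553 days before a Saturday is Saturday − 4 = Tuesday.

Tuesday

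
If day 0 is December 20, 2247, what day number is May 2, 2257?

Dec 20, 2247 → Dec 20, 2248: 366 days (Feb 29, 2248 is in that span).
Dec 20, 2248 → Dec 20, 2249: 365 days.
Dec 20, 2249 → Dec 20, 2250: 365 days.
Dec 20, 2250 → Dec 20, 2251: 365 days.
Dec 20, 2251 → Dec 20, 2252: 366 days (Feb 29, 2252 is in that span).
Dec 20, 2252 → Dec 20, 2253: 365 days.
Dec 20, 2253 → Dec 20, 2254: 365 days.
Dec 20, 2254 → Dec 20, 2255: 365 days.
Dec 20, 2255 → Dec 20, 2256: 366 days (Feb 29, 2256 is in that span).
Dec 20, 2256 → Jan 20, 2257: 31 days (December has 31).
Jan 20, 2257 → Feb 20, 2257: 31 days (January has 31).
Feb 20, 2257 → Mar 20, 2257: 28 days (February has 28).
Mar 20, 2257 → Apr 20, 2257: 31 days (March has 31).
Apr 20, 2257 → May 2, 2257: 12 days.
Total: 3421 days.

3421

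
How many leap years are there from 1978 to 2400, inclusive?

103

Multiples of 4 in [1978,2400]: 106.
Of those, multiples of 100: 5 (not leap unless ÷400).
Multiples of 400: 2.
Leap years = 106 − 5 + 2 = 103.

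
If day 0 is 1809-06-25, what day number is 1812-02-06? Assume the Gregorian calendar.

Jun 25, 1809 → Jun 25, 1810: 365 days.
Jun 25, 1810 → Jun 25, 1811: 365 days.
Jun 25, 1811 → Jul 25, 1811: 30 days (June has 30).
Jul 25, 1811 → Aug 25, 1811: 31 days (July has 31).
Aug 25, 1811 → Sep 25, 1811: 31 days (August has 31).
Sep 25, 1811 → Oct 25, 1811: 30 days (September has 30).
Oct 25, 1811 → Nov 25, 1811: 31 days (October has 31).
Nov 25, 1811 → Dec 25, 1811: 30 days (November has 30).
Dec 25, 1811 → Jan 25, 1812: 31 days (December has 31).
Jan 25, 1812 → Feb 6, 1812: 12 days.
Total: 956 days.

956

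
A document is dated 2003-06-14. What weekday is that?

January 1, 2003 is a Wednesday.
Jan 1, 2003 → Feb 1, 2003: 31 days (January has 31).
Feb 1, 2003 → Mar 1, 2003: 28 days (February has 28).
Mar 1, 2003 → Apr 1, 2003: 31 days (March has 31).
Apr 1, 2003 → May 1, 2003: 30 days (April has 30).
May 1, 2003 → Jun 1, 2003: 31 days (May has 31).
Jun 1, 2003 → Jun 14, 2003: 13 days.
Total: 164 days.
164 mod 7 = 3, so Wednesday + 3 = Saturday.

Saturday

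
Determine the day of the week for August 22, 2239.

Doomsday rule: the anchor day for the 2200s is Friday. For year 39: 39÷12 = 3 r 3, and 3÷4 = 0, so 3+3+0 = 6.
Friday + 6 ≡ Thursday — that's 2239's doomsday.
In August the doomsday date is Aug 8.
Aug 22 is 14 days after Aug 8; 14 mod 7 = 0, so Thursday + 0 = Thursday.

Thursday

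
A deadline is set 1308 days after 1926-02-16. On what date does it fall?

+365 (one year) → Feb 16, 1927 (943 left).
+365 (one year) → Feb 16, 1928 (578 left).
+366 (one year; includes Feb 29, 1928) → Feb 16, 1929 (212 left).
Feb has 28 days: +13 → Mar 1, 1929 (199 left).
Mar has 31 days: +31 → Apr 1, 1929 (168 left).
Apr has 30 days: +30 → May 1, 1929 (138 left).
May has 31 days: +31 → Jun 1, 1929 (107 left).
Jun has 30 days: +30 → Jul 1, 1929 (77 left).
Jul has 31 days: +31 → Aug 1, 1929 (46 left).
Aug has 31 days: +31 → Sep 1, 1929 (15 left).
+15 → Sep 16, 1929.

September 16, 1929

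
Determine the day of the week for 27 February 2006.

Monday

January 1, 2006 is a Sunday.
Jan 1, 2006 → Feb 1, 2006: 31 days (January has 31).
Feb 1, 2006 → Feb 27, 2006: 26 days.
Total: 57 days.
57 mod 7 = 1, so Sunday + 1 = Monday.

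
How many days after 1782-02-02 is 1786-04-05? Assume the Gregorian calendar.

1523

Feb 2, 1782 → Feb 2, 1783: 365 days.
Feb 2, 1783 → Feb 2, 1784: 365 days.
Feb 2, 1784 → Feb 2, 1785: 366 days (Feb 29, 1784 is in that span).
Feb 2, 1785 → Feb 2, 1786: 365 days.
Feb 2, 1786 → Mar 2, 1786: 28 days (February has 28).
Mar 2, 1786 → Apr 2, 1786: 31 days (March has 31).
Apr 2, 1786 → Apr 5, 1786: 3 days.
Total: 1523 days.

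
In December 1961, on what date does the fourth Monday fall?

December 1, 1961 is a Friday.
The first Monday is therefore December 4 (3 days later).
The fourth Monday is 4 + 3×7 = December 25.

December 25, 1961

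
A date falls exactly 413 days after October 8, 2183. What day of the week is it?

First find the weekday of Oct 8, 2183. Doomsday rule: the anchor day for the 2100s is Sunday. For year 83: 83÷12 = 6 r 11, and 11÷4 = 2, so 6+11+2 = 19.
Sunday + 19 ≡ Friday — that's 2183's doomsday.
In October the doomsday date is Oct 10.
Oct 8 is 2 days before Oct 10; 2 mod 7 = 2, so Friday − 2 = Wednesday.
413 mod 7 = 0, so 413 days after a Wednesday is Wednesday + 0 = Wednesday.

Wednesday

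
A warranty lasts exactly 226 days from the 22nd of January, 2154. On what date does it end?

Jan has 31 days: +10 → Feb 1, 2154 (216 left).
Feb has 28 days: +28 → Mar 1, 2154 (188 left).
Mar has 31 days: +31 → Apr 1, 2154 (157 left).
Apr has 30 days: +30 → May 1, 2154 (127 left).
May has 31 days: +31 → Jun 1, 2154 (96 left).
Jun has 30 days: +30 → Jul 1, 2154 (66 left).
Jul has 31 days: +31 → Aug 1, 2154 (35 left).
Aug has 31 days: +31 → Sep 1, 2154 (4 left).
+4 → Sep 5, 2154.

September 5, 2154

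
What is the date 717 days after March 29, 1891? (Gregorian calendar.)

March 15, 1893

+366 (one year; includes Feb 29, 1892) → Mar 29, 1892 (351 left).
Mar has 31 days: +3 → Apr 1, 1892 (348 left).
Apr has 30 days: +30 → May 1, 1892 (318 left).
May has 31 days: +31 → Jun 1, 1892 (287 left).
Jun has 30 days: +30 → Jul 1, 1892 (257 left).
Jul has 31 days: +31 → Aug 1, 1892 (226 left).
Aug has 31 days: +31 → Sep 1, 1892 (195 left).
Sep has 30 days: +30 → Oct 1, 1892 (165 left).
Oct has 31 days: +31 → Nov 1, 1892 (134 left).
Nov has 30 days: +30 → Dec 1, 1892 (104 left).
Dec has 31 days: +31 → Jan 1, 1893 (73 left).
Jan has 31 days: +31 → Feb 1, 1893 (42 left).
Feb has 28 days: +28 → Mar 1, 1893 (14 left).
+14 → Mar 15, 1893.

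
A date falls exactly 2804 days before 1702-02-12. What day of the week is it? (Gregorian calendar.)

Wednesday

First find the weekday of Feb 12, 1702. Doomsday rule: the anchor day for the 1700s is Sunday. For year 02: 2÷12 = 0 r 2, and 2÷4 = 0, so 0+2+0 = 2.
Sunday + 2 ≡ Tuesday — that's 1702's doomsday.
In February the doomsday date is Feb 28 (1702 is not a leap year).
Feb 12 is 16 days before Feb 28; 16 mod 7 = 2, so Tuesday − 2 = Sunday.
2804 mod 7 = 4, so 2804 days before a Sunday is Sunday − 4 = Wednesday.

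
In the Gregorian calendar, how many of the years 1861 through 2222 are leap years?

Multiples of 4 in [1861,2222]: 90.
Of those, multiples of 100: 4 (not leap unless ÷400).
Multiples of 400: 1.
Leap years = 90 − 4 + 1 = 87.

87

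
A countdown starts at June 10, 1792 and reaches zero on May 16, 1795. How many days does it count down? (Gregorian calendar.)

1070

Jun 10, 1792 → Jun 10, 1793: 365 days.
Jun 10, 1793 → Jun 10, 1794: 365 days.
Jun 10, 1794 → Jul 10, 1794: 30 days (June has 30).
Jul 10, 1794 → Aug 10, 1794: 31 days (July has 31).
Aug 10, 1794 → Sep 10, 1794: 31 days (August has 31).
Sep 10, 1794 → Oct 10, 1794: 30 days (September has 30).
Oct 10, 1794 → Nov 10, 1794: 31 days (October has 31).
Nov 10, 1794 → Dec 10, 1794: 30 days (November has 30).
Dec 10, 1794 → Jan 10, 1795: 31 days (December has 31).
Jan 10, 1795 → Feb 10, 1795: 31 days (January has 31).
Feb 10, 1795 → Mar 10, 1795: 28 days (February has 28).
Mar 10, 1795 → Apr 10, 1795: 31 days (March has 31).
Apr 10, 1795 → May 10, 1795: 30 days (April has 30).
May 10, 1795 → May 16, 1795: 6 days.
Total: 1070 days.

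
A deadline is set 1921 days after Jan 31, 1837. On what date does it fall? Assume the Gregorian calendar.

May 6, 1842

+365 (one year) → Jan 31, 1838 (1556 left).
+365 (one year) → Jan 31, 1839 (1191 left).
+365 (one year) → Jan 31, 1840 (826 left).
+366 (one year; includes Feb 29, 1840) → Jan 31, 1841 (460 left).
+365 (one year) → Jan 31, 1842 (95 left).
Jan has 31 days: +1 → Feb 1, 1842 (94 left).
Feb has 28 days: +28 → Mar 1, 1842 (66 left).
Mar has 31 days: +31 → Apr 1, 1842 (35 left).
Apr has 30 days: +30 → May 1, 1842 (5 left).
+5 → May 6, 1842.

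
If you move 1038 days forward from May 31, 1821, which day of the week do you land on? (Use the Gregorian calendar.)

May 31, 1821 is a Thursday.
1038 mod 7 = 2, so 1038 days after a Thursday is Thursday + 2 = Saturday.

Saturday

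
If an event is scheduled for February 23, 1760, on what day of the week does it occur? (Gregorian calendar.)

Saturday

Doomsday rule: the anchor day for the 1700s is Sunday. For year 60: 60÷12 = 5 r 0, and 0÷4 = 0, so 5+0+0 = 5.
Sunday + 5 ≡ Friday — that's 1760's doomsday.
In February the doomsday date is Feb 29 (1760 is a leap year (divisible by 4)).
Feb 23 is 6 days before Feb 29; 6 mod 7 = 6, so Friday − 6 = Saturday.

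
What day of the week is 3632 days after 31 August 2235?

Sunday

Aug 31, 2235 is a Monday.
3632 mod 7 = 6, so 3632 days after a Monday is Monday + 6 = Sunday.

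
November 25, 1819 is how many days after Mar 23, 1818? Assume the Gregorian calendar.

Mar 23, 1818 → Mar 23, 1819: 365 days.
Mar 23, 1819 → Apr 23, 1819: 31 days (March has 31).
Apr 23, 1819 → May 23, 1819: 30 days (April has 30).
May 23, 1819 → Jun 23, 1819: 31 days (May has 31).
Jun 23, 1819 → Jul 23, 1819: 30 days (June has 30).
Jul 23, 1819 → Aug 23, 1819: 31 days (July has 31).
Aug 23, 1819 → Sep 23, 1819: 31 days (August has 31).
Sep 23, 1819 → Oct 23, 1819: 30 days (September has 30).
Oct 23, 1819 → Nov 23, 1819: 31 days (October has 31).
Nov 23, 1819 → Nov 25, 1819: 2 days.
Total: 612 days.

612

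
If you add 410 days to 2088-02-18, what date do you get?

April 3, 2089

+366 (one year; includes Feb 29, 2088) → Feb 18, 2089 (44 left).
Feb has 28 days: +11 → Mar 1, 2089 (33 left).
Mar has 31 days: +31 → Apr 1, 2089 (2 left).
+2 → Apr 3, 2089.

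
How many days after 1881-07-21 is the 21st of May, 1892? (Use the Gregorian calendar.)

3957

Jul 21, 1881 → Jul 21, 1882: 365 days.
Jul 21, 1882 → Jul 21, 1883: 365 days.
Jul 21, 1883 → Jul 21, 1884: 366 days (Feb 29, 1884 is in that span).
Jul 21, 1884 → Jul 21, 1885: 365 days.
Jul 21, 1885 → Jul 21, 1886: 365 days.
Jul 21, 1886 → Jul 21, 1887: 365 days.
Jul 21, 1887 → Jul 21, 1888: 366 days (Feb 29, 1888 is in that span).
Jul 21, 1888 → Jul 21, 1889: 365 days.
Jul 21, 1889 → Jul 21, 1890: 365 days.
Jul 21, 1890 → Jul 21, 1891: 365 days.
Jul 21, 1891 → Aug 21, 1891: 31 days (July has 31).
Aug 21, 1891 → Sep 21, 1891: 31 days (August has 31).
Sep 21, 1891 → Oct 21, 1891: 30 days (September has 30).
Oct 21, 1891 → Nov 21, 1891: 31 days (October has 31).
Nov 21, 1891 → Dec 21, 1891: 30 days (November has 30).
Dec 21, 1891 → Jan 21, 1892: 31 days (December has 31).
Jan 21, 1892 → Feb 21, 1892: 31 days (January has 31).
Feb 21, 1892 → Mar 21, 1892: 29 days (February has 29).
Mar 21, 1892 → Apr 21, 1892: 31 days (March has 31).
Apr 21, 1892 → May 21, 1892: 30 days.
Total: 3957 days.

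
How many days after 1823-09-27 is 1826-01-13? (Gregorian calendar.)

Sep 27, 1823 → Sep 27, 1824: 366 days (Feb 29, 1824 is in that span).
Sep 27, 1824 → Sep 27, 1825: 365 days.
Sep 27, 1825 → Oct 27, 1825: 30 days (September has 30).
Oct 27, 1825 → Nov 27, 1825: 31 days (October has 31).
Nov 27, 1825 → Dec 27, 1825: 30 days (November has 30).
Dec 27, 1825 → Jan 13, 1826: 17 days.
Total: 839 days.

839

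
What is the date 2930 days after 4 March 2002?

+365 (one year) → Mar 4, 2003 (2565 left).
+366 (one year; includes Feb 29, 2004) → Mar 4, 2004 (2199 left).
+365 (one year) → Mar 4, 2005 (1834 left).
+365 (one year) → Mar 4, 2006 (1469 left).
+365 (one year) → Mar 4, 2007 (1104 left).
+366 (one year; includes Feb 29, 2008) → Mar 4, 2008 (738 left).
+365 (one year) → Mar 4, 2009 (373 left).
Mar has 31 days: +28 → Apr 1, 2009 (345 left).
Apr has 30 days: +30 → May 1, 2009 (315 left).
May has 31 days: +31 → Jun 1, 2009 (284 left).
Jun has 30 days: +30 → Jul 1, 2009 (254 left).
Jul has 31 days: +31 → Aug 1, 2009 (223 left).
Aug has 31 days: +31 → Sep 1, 2009 (192 left).
Sep has 30 days: +30 → Oct 1, 2009 (162 left).
Oct has 31 days: +31 → Nov 1, 2009 (131 left).
Nov has 30 days: +30 → Dec 1, 2009 (101 left).
Dec has 31 days: +31 → Jan 1, 2010 (70 left).
Jan has 31 days: +31 → Feb 1, 2010 (39 left).
Feb has 28 days: +28 → Mar 1, 2010 (11 left).
+11 → Mar 12, 2010.

March 12, 2010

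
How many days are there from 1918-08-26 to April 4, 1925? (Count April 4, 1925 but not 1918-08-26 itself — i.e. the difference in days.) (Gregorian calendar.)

Aug 26, 1918 → Aug 26, 1919: 365 days.
Aug 26, 1919 → Aug 26, 1920: 366 days (Feb 29, 1920 is in that span).
Aug 26, 1920 → Aug 26, 1921: 365 days.
Aug 26, 1921 → Aug 26, 1922: 365 days.
Aug 26, 1922 → Aug 26, 1923: 365 days.
Aug 26, 1923 → Aug 26, 1924: 366 days (Feb 29, 1924 is in that span).
Aug 26, 1924 → Sep 26, 1924: 31 days (August has 31).
Sep 26, 1924 → Oct 26, 1924: 30 days (September has 30).
Oct 26, 1924 → Nov 26, 1924: 31 days (October has 31).
Nov 26, 1924 → Dec 26, 1924: 30 days (November has 30).
Dec 26, 1924 → Jan 26, 1925: 31 days (December has 31).
Jan 26, 1925 → Feb 26, 1925: 31 days (January has 31).
Feb 26, 1925 → Mar 26, 1925: 28 days (February has 28).
Mar 26, 1925 → Apr 4, 1925: 9 days.
Total: 2413 days.

2413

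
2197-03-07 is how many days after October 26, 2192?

1593

Oct 26, 2192 → Oct 26, 2193: 365 days.
Oct 26, 2193 → Oct 26, 2194: 365 days.
Oct 26, 2194 → Oct 26, 2195: 365 days.
Oct 26, 2195 → Oct 26, 2196: 366 days (Feb 29, 2196 is in that span).
Oct 26, 2196 → Nov 26, 2196: 31 days (October has 31).
Nov 26, 2196 → Dec 26, 2196: 30 days (November has 30).
Dec 26, 2196 → Jan 26, 2197: 31 days (December has 31).
Jan 26, 2197 → Feb 26, 2197: 31 days (January has 31).
Feb 26, 2197 → Mar 7, 2197: 9 days.
Total: 1593 days.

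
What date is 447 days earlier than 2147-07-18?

April 27, 2146

−365 (one year) → Jul 18, 2146 (82 left).
−18 → Jun 30, 2146 (end of Jun, 30 days; 64 left).
−30 → May 31, 2146 (end of May, 31 days; 34 left).
−31 → Apr 30, 2146 (end of Apr, 30 days; 3 left).
−3 → Apr 27, 2146.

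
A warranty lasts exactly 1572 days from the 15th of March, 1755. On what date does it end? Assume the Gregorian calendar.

July 4, 1759

+366 (one year; includes Feb 29, 1756) → Mar 15, 1756 (1206 left).
+365 (one year) → Mar 15, 1757 (841 left).
+365 (one year) → Mar 15, 1758 (476 left).
+365 (one year) → Mar 15, 1759 (111 left).
Mar has 31 days: +17 → Apr 1, 1759 (94 left).
Apr has 30 days: +30 → May 1, 1759 (64 left).
May has 31 days: +31 → Jun 1, 1759 (33 left).
Jun has 30 days: +30 → Jul 1, 1759 (3 left).
+3 → Jul 4, 1759.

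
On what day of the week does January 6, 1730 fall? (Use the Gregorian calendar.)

Doomsday rule: the anchor day for the 1700s is Sunday. For year 30: 30÷12 = 2 r 6, and 6÷4 = 1, so 2+6+1 = 9.
Sunday + 9 ≡ Tuesday — that's 1730's doomsday.
In January the doomsday date is Jan 3 (1730 is not a leap year).
Jan 6 is 3 days after Jan 3; 3 mod 7 = 3, so Tuesday + 3 = Friday.

Friday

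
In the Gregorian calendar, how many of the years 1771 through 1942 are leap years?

41

Multiples of 4 in [1771,1942]: 43.
Of those, multiples of 100: 2 (not leap unless ÷400).
Multiples of 400: 0.
Leap years = 43 − 2 + 0 = 41.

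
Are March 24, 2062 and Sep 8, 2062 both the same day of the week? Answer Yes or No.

Yes

From Mar 24, 2062 to Sep 8, 2062 is 168 days.
168 mod 7 = 0, so they are the same weekday.
(Mar 24, 2062 is a Friday; Sep 8, 2062 is a Friday.)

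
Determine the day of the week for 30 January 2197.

Monday

Doomsday rule: the anchor day for the 2100s is Sunday. For year 97: 97÷12 = 8 r 1, and 1÷4 = 0, so 8+1+0 = 9.
Sunday + 9 ≡ Tuesday — that's 2197's doomsday.
In January the doomsday date is Jan 3 (2197 is not a leap year).
Jan 30 is 27 days after Jan 3; 27 mod 7 = 6, so Tuesday + 6 = Monday.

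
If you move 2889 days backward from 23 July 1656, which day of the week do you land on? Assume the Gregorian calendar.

Tuesday

First find the weekday of Jul 23, 1656. Doomsday rule: the anchor day for the 1600s is Tuesday. For year 56: 56÷12 = 4 r 8, and 8÷4 = 2, so 4+8+2 = 14.
Tuesday + 14 ≡ Tuesday — that's 1656's doomsday.
In July the doomsday date is Jul 11.
Jul 23 is 12 days after Jul 11; 12 mod 7 = 5, so Tuesday + 5 = Sunday.
2889 mod 7 = 5, so 2889 days before a Sunday is Sunday − 5 = Tuesday.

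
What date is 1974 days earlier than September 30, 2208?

May 6, 2203

−366 (one year; includes Feb 29, 2208) → Sep 30, 2207 (1608 left).
−365 (one year) → Sep 30, 2206 (1243 left).
−365 (one year) → Sep 30, 2205 (878 left).
−365 (one year) → Sep 30, 2204 (513 left).
−366 (one year; includes Feb 29, 2204) → Sep 30, 2203 (147 left).
−30 → Aug 31, 2203 (end of Aug, 31 days; 117 left).
−31 → Jul 31, 2203 (end of Jul, 31 days; 86 left).
−31 → Jun 30, 2203 (end of Jun, 30 days; 55 left).
−30 → May 31, 2203 (end of May, 31 days; 25 left).
−25 → May 6, 2203.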